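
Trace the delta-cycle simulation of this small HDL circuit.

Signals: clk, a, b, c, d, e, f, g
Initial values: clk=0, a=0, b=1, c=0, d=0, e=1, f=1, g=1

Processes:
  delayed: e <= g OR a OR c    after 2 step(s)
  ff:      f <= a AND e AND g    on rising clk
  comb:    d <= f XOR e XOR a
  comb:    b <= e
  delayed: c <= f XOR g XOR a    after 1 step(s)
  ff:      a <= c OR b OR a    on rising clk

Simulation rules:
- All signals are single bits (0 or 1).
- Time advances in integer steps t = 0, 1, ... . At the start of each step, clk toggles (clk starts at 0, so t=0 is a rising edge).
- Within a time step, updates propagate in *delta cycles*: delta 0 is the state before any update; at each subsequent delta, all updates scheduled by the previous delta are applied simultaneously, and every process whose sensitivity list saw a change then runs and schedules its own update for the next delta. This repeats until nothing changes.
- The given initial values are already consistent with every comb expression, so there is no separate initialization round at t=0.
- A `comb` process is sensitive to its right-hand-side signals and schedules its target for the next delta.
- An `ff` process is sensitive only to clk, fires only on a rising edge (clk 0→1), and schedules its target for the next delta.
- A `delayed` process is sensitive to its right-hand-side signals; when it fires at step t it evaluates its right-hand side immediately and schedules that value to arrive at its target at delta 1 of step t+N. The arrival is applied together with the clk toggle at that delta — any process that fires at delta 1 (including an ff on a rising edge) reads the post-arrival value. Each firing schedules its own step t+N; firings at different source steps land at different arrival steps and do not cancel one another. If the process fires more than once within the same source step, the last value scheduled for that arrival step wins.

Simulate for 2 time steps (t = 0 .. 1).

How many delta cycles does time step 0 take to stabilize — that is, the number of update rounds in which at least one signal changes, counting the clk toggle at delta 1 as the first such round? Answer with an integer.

2

t=0 Δ0: f=1 a=0 g=1 b=1 c=0 clk=0 e=1 d=0
  Δ1: clk:0→1
  Δ2: f:1→0, a:0→1
  (2Δ to stable)
t=1 Δ0: f=0 a=1 g=1 b=1 c=0 clk=1 e=1 d=0
  Δ1: clk:1→0
  (1Δ to stable)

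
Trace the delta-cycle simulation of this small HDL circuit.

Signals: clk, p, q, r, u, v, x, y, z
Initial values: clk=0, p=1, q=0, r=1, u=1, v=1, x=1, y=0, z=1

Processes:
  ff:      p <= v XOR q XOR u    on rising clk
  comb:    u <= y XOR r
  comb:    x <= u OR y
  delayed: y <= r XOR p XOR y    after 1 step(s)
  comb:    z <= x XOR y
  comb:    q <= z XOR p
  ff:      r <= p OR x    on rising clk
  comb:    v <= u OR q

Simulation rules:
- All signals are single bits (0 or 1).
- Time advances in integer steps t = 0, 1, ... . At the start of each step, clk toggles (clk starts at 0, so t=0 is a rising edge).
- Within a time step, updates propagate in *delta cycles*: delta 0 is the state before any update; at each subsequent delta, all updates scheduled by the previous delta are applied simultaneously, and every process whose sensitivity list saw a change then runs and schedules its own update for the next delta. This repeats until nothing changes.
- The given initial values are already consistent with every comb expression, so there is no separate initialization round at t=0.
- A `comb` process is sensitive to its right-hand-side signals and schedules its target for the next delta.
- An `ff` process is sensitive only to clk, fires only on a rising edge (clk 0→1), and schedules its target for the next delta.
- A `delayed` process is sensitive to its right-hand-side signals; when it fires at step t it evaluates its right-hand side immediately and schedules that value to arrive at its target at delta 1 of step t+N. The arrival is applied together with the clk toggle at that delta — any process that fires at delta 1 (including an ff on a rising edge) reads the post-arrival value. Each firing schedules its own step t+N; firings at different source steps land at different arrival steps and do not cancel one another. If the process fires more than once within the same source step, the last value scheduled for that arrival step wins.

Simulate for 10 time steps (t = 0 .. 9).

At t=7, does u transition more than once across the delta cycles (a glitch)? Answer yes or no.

t0.Δ0 x=1 r=1 p=1 q=0 u=1 v=1 y=0 z=1 clk=0
t0.Δ1 x=1 r=1 p=1 q=0 u=1 v=1 y=0 z=1 clk=1
t0.Δ2 x=1 r=1 p=0 q=0 u=1 v=1 y=0 z=1 clk=1
t0.Δ3 x=1 r=1 p=0 q=1 u=1 v=1 y=0 z=1 clk=1
t1.Δ0 x=1 r=1 p=0 q=1 u=1 v=1 y=0 z=1 clk=1
t1.Δ1 x=1 r=1 p=0 q=1 u=1 v=1 y=1 z=1 clk=0
t1.Δ2 x=1 r=1 p=0 q=1 u=0 v=1 y=1 z=0 clk=0
t1.Δ3 x=1 r=1 p=0 q=0 u=0 v=1 y=1 z=0 clk=0
t1.Δ4 x=1 r=1 p=0 q=0 u=0 v=0 y=1 z=0 clk=0
t2.Δ0 x=1 r=1 p=0 q=0 u=0 v=0 y=1 z=0 clk=0
t2.Δ1 x=1 r=1 p=0 q=0 u=0 v=0 y=0 z=0 clk=1
t2.Δ2 x=0 r=1 p=0 q=0 u=1 v=0 y=0 z=1 clk=1
t2.Δ3 x=1 r=1 p=0 q=1 u=1 v=1 y=0 z=0 clk=1
t2.Δ4 x=1 r=1 p=0 q=0 u=1 v=1 y=0 z=1 clk=1
t2.Δ5 x=1 r=1 p=0 q=1 u=1 v=1 y=0 z=1 clk=1
t3.Δ0 x=1 r=1 p=0 q=1 u=1 v=1 y=0 z=1 clk=1
t3.Δ1 x=1 r=1 p=0 q=1 u=1 v=1 y=1 z=1 clk=0
t3.Δ2 x=1 r=1 p=0 q=1 u=0 v=1 y=1 z=0 clk=0
t3.Δ3 x=1 r=1 p=0 q=0 u=0 v=1 y=1 z=0 clk=0
t3.Δ4 x=1 r=1 p=0 q=0 u=0 v=0 y=1 z=0 clk=0
t4.Δ0 x=1 r=1 p=0 q=0 u=0 v=0 y=1 z=0 clk=0
t4.Δ1 x=1 r=1 p=0 q=0 u=0 v=0 y=0 z=0 clk=1
t4.Δ2 x=0 r=1 p=0 q=0 u=1 v=0 y=0 z=1 clk=1
t4.Δ3 x=1 r=1 p=0 q=1 u=1 v=1 y=0 z=0 clk=1
t4.Δ4 x=1 r=1 p=0 q=0 u=1 v=1 y=0 z=1 clk=1
t4.Δ5 x=1 r=1 p=0 q=1 u=1 v=1 y=0 z=1 clk=1
t5.Δ0 x=1 r=1 p=0 q=1 u=1 v=1 y=0 z=1 clk=1
t5.Δ1 x=1 r=1 p=0 q=1 u=1 v=1 y=1 z=1 clk=0
t5.Δ2 x=1 r=1 p=0 q=1 u=0 v=1 y=1 z=0 clk=0
t5.Δ3 x=1 r=1 p=0 q=0 u=0 v=1 y=1 z=0 clk=0
t5.Δ4 x=1 r=1 p=0 q=0 u=0 v=0 y=1 z=0 clk=0
t6.Δ0 x=1 r=1 p=0 q=0 u=0 v=0 y=1 z=0 clk=0
t6.Δ1 x=1 r=1 p=0 q=0 u=0 v=0 y=0 z=0 clk=1
t6.Δ2 x=0 r=1 p=0 q=0 u=1 v=0 y=0 z=1 clk=1
t6.Δ3 x=1 r=1 p=0 q=1 u=1 v=1 y=0 z=0 clk=1
t6.Δ4 x=1 r=1 p=0 q=0 u=1 v=1 y=0 z=1 clk=1
t6.Δ5 x=1 r=1 p=0 q=1 u=1 v=1 y=0 z=1 clk=1
t7.Δ0 x=1 r=1 p=0 q=1 u=1 v=1 y=0 z=1 clk=1
t7.Δ1 x=1 r=1 p=0 q=1 u=1 v=1 y=1 z=1 clk=0
t7.Δ2 x=1 r=1 p=0 q=1 u=0 v=1 y=1 z=0 clk=0
t7.Δ3 x=1 r=1 p=0 q=0 u=0 v=1 y=1 z=0 clk=0
t7.Δ4 x=1 r=1 p=0 q=0 u=0 v=0 y=1 z=0 clk=0
t8.Δ0 x=1 r=1 p=0 q=0 u=0 v=0 y=1 z=0 clk=0
t8.Δ1 x=1 r=1 p=0 q=0 u=0 v=0 y=0 z=0 clk=1
t8.Δ2 x=0 r=1 p=0 q=0 u=1 v=0 y=0 z=1 clk=1
t8.Δ3 x=1 r=1 p=0 q=1 u=1 v=1 y=0 z=0 clk=1
t8.Δ4 x=1 r=1 p=0 q=0 u=1 v=1 y=0 z=1 clk=1
t8.Δ5 x=1 r=1 p=0 q=1 u=1 v=1 y=0 z=1 clk=1
t9.Δ0 x=1 r=1 p=0 q=1 u=1 v=1 y=0 z=1 clk=1
t9.Δ1 x=1 r=1 p=0 q=1 u=1 v=1 y=1 z=1 clk=0
t9.Δ2 x=1 r=1 p=0 q=1 u=0 v=1 y=1 z=0 clk=0
t9.Δ3 x=1 r=1 p=0 q=0 u=0 v=1 y=1 z=0 clk=0
t9.Δ4 x=1 r=1 p=0 q=0 u=0 v=0 y=1 z=0 clk=0

no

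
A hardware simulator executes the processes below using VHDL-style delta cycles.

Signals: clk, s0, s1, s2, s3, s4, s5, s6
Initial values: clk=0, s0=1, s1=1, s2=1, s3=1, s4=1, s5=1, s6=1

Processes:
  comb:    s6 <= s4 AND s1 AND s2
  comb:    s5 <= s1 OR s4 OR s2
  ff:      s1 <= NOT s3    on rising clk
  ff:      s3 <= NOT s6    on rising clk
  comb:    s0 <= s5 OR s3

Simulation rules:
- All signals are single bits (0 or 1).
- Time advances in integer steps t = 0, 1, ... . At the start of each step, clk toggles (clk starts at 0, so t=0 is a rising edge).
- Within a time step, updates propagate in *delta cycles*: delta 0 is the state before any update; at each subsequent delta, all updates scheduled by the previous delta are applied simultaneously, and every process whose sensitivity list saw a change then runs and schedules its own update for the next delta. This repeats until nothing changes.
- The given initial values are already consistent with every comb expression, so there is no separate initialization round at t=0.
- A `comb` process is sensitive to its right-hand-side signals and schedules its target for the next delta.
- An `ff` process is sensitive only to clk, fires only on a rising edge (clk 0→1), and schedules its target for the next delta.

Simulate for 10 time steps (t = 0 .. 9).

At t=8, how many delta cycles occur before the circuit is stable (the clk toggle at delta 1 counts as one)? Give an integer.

3

[bits: s6,s3,clk,s2,s5,s0,s1,s4]
t=0: Δ0=11011111 Δ1=11111111 Δ2=10111101 Δ3=00111101 | 3Δ
t=1: Δ0=00111101 Δ1=00011101 | 1Δ
t=2: Δ0=00011101 Δ1=00111101 Δ2=01111111 Δ3=11111111 | 3Δ
t=3: Δ0=11111111 Δ1=11011111 | 1Δ
t=4: Δ0=11011111 Δ1=11111111 Δ2=10111101 Δ3=00111101 | 3Δ
t=5: Δ0=00111101 Δ1=00011101 | 1Δ
t=6: Δ0=00011101 Δ1=00111101 Δ2=01111111 Δ3=11111111 | 3Δ
t=7: Δ0=11111111 Δ1=11011111 | 1Δ
t=8: Δ0=11011111 Δ1=11111111 Δ2=10111101 Δ3=00111101 | 3Δ
t=9: Δ0=00111101 Δ1=00011101 | 1Δ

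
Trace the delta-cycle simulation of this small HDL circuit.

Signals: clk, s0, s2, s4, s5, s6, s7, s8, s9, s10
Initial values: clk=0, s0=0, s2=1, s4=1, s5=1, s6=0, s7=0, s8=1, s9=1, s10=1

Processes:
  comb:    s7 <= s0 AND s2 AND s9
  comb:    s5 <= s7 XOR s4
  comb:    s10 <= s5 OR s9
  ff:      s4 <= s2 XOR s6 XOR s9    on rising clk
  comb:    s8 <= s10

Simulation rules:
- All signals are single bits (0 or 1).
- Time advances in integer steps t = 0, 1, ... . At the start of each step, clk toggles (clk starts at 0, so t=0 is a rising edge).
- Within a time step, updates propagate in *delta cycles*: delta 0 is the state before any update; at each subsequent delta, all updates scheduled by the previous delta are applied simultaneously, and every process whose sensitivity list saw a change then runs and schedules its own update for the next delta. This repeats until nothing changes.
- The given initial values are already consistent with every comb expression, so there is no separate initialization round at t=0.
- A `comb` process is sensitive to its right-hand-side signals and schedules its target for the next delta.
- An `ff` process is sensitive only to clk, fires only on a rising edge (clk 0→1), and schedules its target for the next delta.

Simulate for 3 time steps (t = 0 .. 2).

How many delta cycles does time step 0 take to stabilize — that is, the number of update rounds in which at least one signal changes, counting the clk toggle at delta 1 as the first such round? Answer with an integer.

3

t0.Δ0 s5=1 s0=0 s7=0 s10=1 s9=1 s2=1 s6=0 clk=0 s4=1 s8=1
t0.Δ1 s5=1 s0=0 s7=0 s10=1 s9=1 s2=1 s6=0 clk=1 s4=1 s8=1
t0.Δ2 s5=1 s0=0 s7=0 s10=1 s9=1 s2=1 s6=0 clk=1 s4=0 s8=1
t0.Δ3 s5=0 s0=0 s7=0 s10=1 s9=1 s2=1 s6=0 clk=1 s4=0 s8=1
t1.Δ0 s5=0 s0=0 s7=0 s10=1 s9=1 s2=1 s6=0 clk=1 s4=0 s8=1
t1.Δ1 s5=0 s0=0 s7=0 s10=1 s9=1 s2=1 s6=0 clk=0 s4=0 s8=1
t2.Δ0 s5=0 s0=0 s7=0 s10=1 s9=1 s2=1 s6=0 clk=0 s4=0 s8=1
t2.Δ1 s5=0 s0=0 s7=0 s10=1 s9=1 s2=1 s6=0 clk=1 s4=0 s8=1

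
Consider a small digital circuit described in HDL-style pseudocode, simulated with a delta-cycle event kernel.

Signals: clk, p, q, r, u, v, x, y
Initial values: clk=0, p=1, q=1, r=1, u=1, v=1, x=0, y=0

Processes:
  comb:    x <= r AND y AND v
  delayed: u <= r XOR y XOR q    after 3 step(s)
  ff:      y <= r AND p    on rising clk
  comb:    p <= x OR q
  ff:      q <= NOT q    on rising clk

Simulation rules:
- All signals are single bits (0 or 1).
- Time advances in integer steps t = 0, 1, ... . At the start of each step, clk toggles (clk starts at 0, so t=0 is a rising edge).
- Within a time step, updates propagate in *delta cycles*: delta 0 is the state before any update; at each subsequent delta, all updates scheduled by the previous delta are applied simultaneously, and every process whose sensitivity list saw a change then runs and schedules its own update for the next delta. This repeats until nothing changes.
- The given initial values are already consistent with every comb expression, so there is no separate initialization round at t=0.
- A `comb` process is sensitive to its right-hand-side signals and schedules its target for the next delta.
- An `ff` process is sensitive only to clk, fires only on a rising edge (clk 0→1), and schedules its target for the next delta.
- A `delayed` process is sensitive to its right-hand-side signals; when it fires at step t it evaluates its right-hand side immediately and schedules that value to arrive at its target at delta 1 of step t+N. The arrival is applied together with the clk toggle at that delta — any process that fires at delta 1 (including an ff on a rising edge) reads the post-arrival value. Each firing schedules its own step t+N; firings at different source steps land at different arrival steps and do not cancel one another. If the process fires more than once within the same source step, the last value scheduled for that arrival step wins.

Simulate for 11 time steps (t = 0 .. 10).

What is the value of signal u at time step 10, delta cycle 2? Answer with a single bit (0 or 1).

t0.Δ0 v=1 p=1 r=1 clk=0 q=1 u=1 y=0 x=0
t0.Δ1 v=1 p=1 r=1 clk=1 q=1 u=1 y=0 x=0
t0.Δ2 v=1 p=1 r=1 clk=1 q=0 u=1 y=1 x=0
t0.Δ3 v=1 p=0 r=1 clk=1 q=0 u=1 y=1 x=1
t0.Δ4 v=1 p=1 r=1 clk=1 q=0 u=1 y=1 x=1
t1.Δ0 v=1 p=1 r=1 clk=1 q=0 u=1 y=1 x=1
t1.Δ1 v=1 p=1 r=1 clk=0 q=0 u=1 y=1 x=1
t2.Δ0 v=1 p=1 r=1 clk=0 q=0 u=1 y=1 x=1
t2.Δ1 v=1 p=1 r=1 clk=1 q=0 u=1 y=1 x=1
t2.Δ2 v=1 p=1 r=1 clk=1 q=1 u=1 y=1 x=1
t3.Δ0 v=1 p=1 r=1 clk=1 q=1 u=1 y=1 x=1
t3.Δ1 v=1 p=1 r=1 clk=0 q=1 u=0 y=1 x=1
t4.Δ0 v=1 p=1 r=1 clk=0 q=1 u=0 y=1 x=1
t4.Δ1 v=1 p=1 r=1 clk=1 q=1 u=0 y=1 x=1
t4.Δ2 v=1 p=1 r=1 clk=1 q=0 u=0 y=1 x=1
t5.Δ0 v=1 p=1 r=1 clk=1 q=0 u=0 y=1 x=1
t5.Δ1 v=1 p=1 r=1 clk=0 q=0 u=1 y=1 x=1
t6.Δ0 v=1 p=1 r=1 clk=0 q=0 u=1 y=1 x=1
t6.Δ1 v=1 p=1 r=1 clk=1 q=0 u=1 y=1 x=1
t6.Δ2 v=1 p=1 r=1 clk=1 q=1 u=1 y=1 x=1
t7.Δ0 v=1 p=1 r=1 clk=1 q=1 u=1 y=1 x=1
t7.Δ1 v=1 p=1 r=1 clk=0 q=1 u=0 y=1 x=1
t8.Δ0 v=1 p=1 r=1 clk=0 q=1 u=0 y=1 x=1
t8.Δ1 v=1 p=1 r=1 clk=1 q=1 u=0 y=1 x=1
t8.Δ2 v=1 p=1 r=1 clk=1 q=0 u=0 y=1 x=1
t9.Δ0 v=1 p=1 r=1 clk=1 q=0 u=0 y=1 x=1
t9.Δ1 v=1 p=1 r=1 clk=0 q=0 u=1 y=1 x=1
t10.Δ0 v=1 p=1 r=1 clk=0 q=0 u=1 y=1 x=1
t10.Δ1 v=1 p=1 r=1 clk=1 q=0 u=1 y=1 x=1
t10.Δ2 v=1 p=1 r=1 clk=1 q=1 u=1 y=1 x=1

1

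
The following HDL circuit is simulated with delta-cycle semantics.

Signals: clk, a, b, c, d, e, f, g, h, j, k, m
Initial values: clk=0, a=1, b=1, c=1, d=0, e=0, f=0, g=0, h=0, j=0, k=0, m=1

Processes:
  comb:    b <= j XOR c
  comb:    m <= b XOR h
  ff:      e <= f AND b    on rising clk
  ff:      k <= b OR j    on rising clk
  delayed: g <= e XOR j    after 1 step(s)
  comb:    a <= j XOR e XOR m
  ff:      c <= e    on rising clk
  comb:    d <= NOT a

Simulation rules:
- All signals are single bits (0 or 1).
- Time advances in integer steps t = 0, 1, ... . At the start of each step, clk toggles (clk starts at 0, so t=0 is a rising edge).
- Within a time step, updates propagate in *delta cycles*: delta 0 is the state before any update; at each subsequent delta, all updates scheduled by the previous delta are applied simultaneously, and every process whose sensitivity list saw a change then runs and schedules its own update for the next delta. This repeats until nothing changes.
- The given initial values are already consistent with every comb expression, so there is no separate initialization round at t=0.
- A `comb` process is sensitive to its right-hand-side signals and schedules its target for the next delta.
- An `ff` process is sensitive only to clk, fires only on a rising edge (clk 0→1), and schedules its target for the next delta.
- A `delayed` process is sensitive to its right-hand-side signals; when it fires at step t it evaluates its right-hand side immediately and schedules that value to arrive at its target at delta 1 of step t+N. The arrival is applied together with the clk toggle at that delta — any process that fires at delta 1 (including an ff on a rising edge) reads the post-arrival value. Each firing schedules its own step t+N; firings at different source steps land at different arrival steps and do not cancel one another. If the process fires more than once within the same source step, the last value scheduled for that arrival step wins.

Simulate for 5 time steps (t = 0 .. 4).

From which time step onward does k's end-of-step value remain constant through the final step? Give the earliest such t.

[bits: d,g,a,b,c,k,e,f,m,h,clk,j]
t=0: Δ0=001110001000 Δ1=001110001010 Δ2=001101001010 Δ3=001001001010 Δ4=001001000010 Δ5=000001000010 Δ6=100001000010 | 6Δ
t=1: Δ0=100001000010 Δ1=100001000000 | 1Δ
t=2: Δ0=100001000000 Δ1=100001000010 Δ2=100000000010 | 2Δ
t=3: Δ0=100000000010 Δ1=100000000000 | 1Δ
t=4: Δ0=100000000000 Δ1=100000000010 | 1Δ

2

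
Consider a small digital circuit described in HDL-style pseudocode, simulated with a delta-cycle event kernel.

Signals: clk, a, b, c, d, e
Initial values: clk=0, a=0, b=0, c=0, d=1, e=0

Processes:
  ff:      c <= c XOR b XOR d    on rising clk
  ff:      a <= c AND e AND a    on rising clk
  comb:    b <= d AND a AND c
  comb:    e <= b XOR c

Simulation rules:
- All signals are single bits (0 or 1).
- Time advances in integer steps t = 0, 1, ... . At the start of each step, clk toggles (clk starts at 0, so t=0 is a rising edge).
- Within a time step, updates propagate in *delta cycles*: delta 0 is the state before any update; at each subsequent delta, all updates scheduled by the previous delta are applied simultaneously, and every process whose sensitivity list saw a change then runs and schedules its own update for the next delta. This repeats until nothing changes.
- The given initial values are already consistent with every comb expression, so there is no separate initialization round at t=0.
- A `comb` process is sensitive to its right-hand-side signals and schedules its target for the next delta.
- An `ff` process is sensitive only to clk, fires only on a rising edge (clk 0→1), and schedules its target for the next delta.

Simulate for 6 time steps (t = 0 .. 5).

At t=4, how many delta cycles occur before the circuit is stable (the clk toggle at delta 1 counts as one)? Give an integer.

3

t0.Δ0 clk=0 e=0 b=0 a=0 c=0 d=1
t0.Δ1 clk=1 e=0 b=0 a=0 c=0 d=1
t0.Δ2 clk=1 e=0 b=0 a=0 c=1 d=1
t0.Δ3 clk=1 e=1 b=0 a=0 c=1 d=1
t1.Δ0 clk=1 e=1 b=0 a=0 c=1 d=1
t1.Δ1 clk=0 e=1 b=0 a=0 c=1 d=1
t2.Δ0 clk=0 e=1 b=0 a=0 c=1 d=1
t2.Δ1 clk=1 e=1 b=0 a=0 c=1 d=1
t2.Δ2 clk=1 e=1 b=0 a=0 c=0 d=1
t2.Δ3 clk=1 e=0 b=0 a=0 c=0 d=1
t3.Δ0 clk=1 e=0 b=0 a=0 c=0 d=1
t3.Δ1 clk=0 e=0 b=0 a=0 c=0 d=1
t4.Δ0 clk=0 e=0 b=0 a=0 c=0 d=1
t4.Δ1 clk=1 e=0 b=0 a=0 c=0 d=1
t4.Δ2 clk=1 e=0 b=0 a=0 c=1 d=1
t4.Δ3 clk=1 e=1 b=0 a=0 c=1 d=1
t5.Δ0 clk=1 e=1 b=0 a=0 c=1 d=1
t5.Δ1 clk=0 e=1 b=0 a=0 c=1 d=1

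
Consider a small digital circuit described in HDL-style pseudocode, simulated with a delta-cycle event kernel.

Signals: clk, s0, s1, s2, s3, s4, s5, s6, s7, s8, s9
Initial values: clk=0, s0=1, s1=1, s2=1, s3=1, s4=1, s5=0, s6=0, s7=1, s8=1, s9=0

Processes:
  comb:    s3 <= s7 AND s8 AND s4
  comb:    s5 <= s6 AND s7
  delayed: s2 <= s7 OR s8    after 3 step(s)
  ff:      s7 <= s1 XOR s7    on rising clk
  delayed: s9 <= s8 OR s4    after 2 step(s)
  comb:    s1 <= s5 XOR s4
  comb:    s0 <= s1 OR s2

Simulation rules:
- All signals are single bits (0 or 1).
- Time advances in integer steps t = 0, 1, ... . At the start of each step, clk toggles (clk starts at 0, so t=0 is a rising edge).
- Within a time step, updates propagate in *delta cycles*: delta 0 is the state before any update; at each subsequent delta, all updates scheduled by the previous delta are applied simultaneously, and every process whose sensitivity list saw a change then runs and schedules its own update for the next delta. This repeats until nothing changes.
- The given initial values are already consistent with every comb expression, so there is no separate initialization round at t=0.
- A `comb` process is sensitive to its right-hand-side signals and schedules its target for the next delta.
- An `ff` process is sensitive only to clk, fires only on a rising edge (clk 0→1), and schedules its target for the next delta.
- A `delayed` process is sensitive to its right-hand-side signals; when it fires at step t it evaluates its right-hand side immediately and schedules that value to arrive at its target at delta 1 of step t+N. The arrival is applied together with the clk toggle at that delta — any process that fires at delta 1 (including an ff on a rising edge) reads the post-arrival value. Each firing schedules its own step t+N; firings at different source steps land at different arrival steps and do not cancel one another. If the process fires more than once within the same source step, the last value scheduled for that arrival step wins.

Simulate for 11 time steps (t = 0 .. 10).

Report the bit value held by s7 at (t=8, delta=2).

0

t=0 Δ0: s7=1 s3=1 s2=1 s1=1 s9=0 clk=0 s5=0 s4=1 s0=1 s6=0 s8=1
  Δ1: clk:0→1
  Δ2: s7:1→0
  Δ3: s3:1→0
  (3Δ to stable)
t=1 Δ0: s7=0 s3=0 s2=1 s1=1 s9=0 clk=1 s5=0 s4=1 s0=1 s6=0 s8=1
  Δ1: clk:1→0
  (1Δ to stable)
t=2 Δ0: s7=0 s3=0 s2=1 s1=1 s9=0 clk=0 s5=0 s4=1 s0=1 s6=0 s8=1
  Δ1: clk:0→1
  Δ2: s7:0→1
  Δ3: s3:0→1
  (3Δ to stable)
t=3 Δ0: s7=1 s3=1 s2=1 s1=1 s9=0 clk=1 s5=0 s4=1 s0=1 s6=0 s8=1
  Δ1: clk:1→0
  (1Δ to stable)
t=4 Δ0: s7=1 s3=1 s2=1 s1=1 s9=0 clk=0 s5=0 s4=1 s0=1 s6=0 s8=1
  Δ1: clk:0→1
  Δ2: s7:1→0
  Δ3: s3:1→0
  (3Δ to stable)
t=5 Δ0: s7=0 s3=0 s2=1 s1=1 s9=0 clk=1 s5=0 s4=1 s0=1 s6=0 s8=1
  Δ1: clk:1→0
  (1Δ to stable)
t=6 Δ0: s7=0 s3=0 s2=1 s1=1 s9=0 clk=0 s5=0 s4=1 s0=1 s6=0 s8=1
  Δ1: clk:0→1
  Δ2: s7:0→1
  Δ3: s3:0→1
  (3Δ to stable)
t=7 Δ0: s7=1 s3=1 s2=1 s1=1 s9=0 clk=1 s5=0 s4=1 s0=1 s6=0 s8=1
  Δ1: clk:1→0
  (1Δ to stable)
t=8 Δ0: s7=1 s3=1 s2=1 s1=1 s9=0 clk=0 s5=0 s4=1 s0=1 s6=0 s8=1
  Δ1: clk:0→1
  Δ2: s7:1→0
  Δ3: s3:1→0
  (3Δ to stable)
t=9 Δ0: s7=0 s3=0 s2=1 s1=1 s9=0 clk=1 s5=0 s4=1 s0=1 s6=0 s8=1
  Δ1: clk:1→0
  (1Δ to stable)
t=10 Δ0: s7=0 s3=0 s2=1 s1=1 s9=0 clk=0 s5=0 s4=1 s0=1 s6=0 s8=1
  Δ1: clk:0→1
  Δ2: s7:0→1
  Δ3: s3:0→1
  (3Δ to stable)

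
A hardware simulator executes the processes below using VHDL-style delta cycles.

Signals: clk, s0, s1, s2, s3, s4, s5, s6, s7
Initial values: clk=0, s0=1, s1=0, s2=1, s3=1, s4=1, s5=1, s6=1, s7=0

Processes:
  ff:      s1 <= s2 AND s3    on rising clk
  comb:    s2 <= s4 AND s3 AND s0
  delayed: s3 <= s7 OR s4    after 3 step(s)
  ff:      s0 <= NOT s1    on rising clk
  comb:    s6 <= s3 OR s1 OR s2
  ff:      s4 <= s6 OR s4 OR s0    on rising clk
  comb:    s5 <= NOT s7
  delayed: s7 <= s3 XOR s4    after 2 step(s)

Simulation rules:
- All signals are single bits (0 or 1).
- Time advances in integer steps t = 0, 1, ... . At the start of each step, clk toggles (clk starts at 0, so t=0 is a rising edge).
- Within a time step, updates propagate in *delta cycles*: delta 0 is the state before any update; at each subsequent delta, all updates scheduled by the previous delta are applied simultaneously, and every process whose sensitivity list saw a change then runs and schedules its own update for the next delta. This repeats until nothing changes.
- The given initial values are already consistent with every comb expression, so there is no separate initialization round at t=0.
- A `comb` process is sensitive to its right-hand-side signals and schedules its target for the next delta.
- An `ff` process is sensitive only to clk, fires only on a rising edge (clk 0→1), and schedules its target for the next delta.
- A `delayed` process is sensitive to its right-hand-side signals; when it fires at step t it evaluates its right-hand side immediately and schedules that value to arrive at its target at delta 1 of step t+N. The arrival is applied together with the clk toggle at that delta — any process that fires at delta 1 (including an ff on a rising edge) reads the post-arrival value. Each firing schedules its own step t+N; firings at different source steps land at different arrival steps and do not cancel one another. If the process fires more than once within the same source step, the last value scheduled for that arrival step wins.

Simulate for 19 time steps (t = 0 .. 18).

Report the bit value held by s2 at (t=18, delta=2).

[bits: s4,s5,s6,s0,clk,s3,s1,s7,s2]
t=0: Δ0=111101001 Δ1=111111001 Δ2=111111101 | 2Δ
t=1: Δ0=111111101 Δ1=111101101 | 1Δ
t=2: Δ0=111101101 Δ1=111111101 Δ2=111011101 Δ3=111011100 | 3Δ
t=3: Δ0=111011100 Δ1=111001100 | 1Δ
t=4: Δ0=111001100 Δ1=111011100 Δ2=111011000 | 2Δ
t=5: Δ0=111011000 Δ1=111001000 | 1Δ
t=6: Δ0=111001000 Δ1=111011000 Δ2=111111000 Δ3=111111001 | 3Δ
t=7: Δ0=111111001 Δ1=111101001 | 1Δ
t=8: Δ0=111101001 Δ1=111111001 Δ2=111111101 | 2Δ
t=9: Δ0=111111101 Δ1=111101101 | 1Δ
t=10: Δ0=111101101 Δ1=111111101 Δ2=111011101 Δ3=111011100 | 3Δ
t=11: Δ0=111011100 Δ1=111001100 | 1Δ
t=12: Δ0=111001100 Δ1=111011100 Δ2=111011000 | 2Δ
t=13: Δ0=111011000 Δ1=111001000 | 1Δ
t=14: Δ0=111001000 Δ1=111011000 Δ2=111111000 Δ3=111111001 | 3Δ
t=15: Δ0=111111001 Δ1=111101001 | 1Δ
t=16: Δ0=111101001 Δ1=111111001 Δ2=111111101 | 2Δ
t=17: Δ0=111111101 Δ1=111101101 | 1Δ
t=18: Δ0=111101101 Δ1=111111101 Δ2=111011101 Δ3=111011100 | 3Δ

1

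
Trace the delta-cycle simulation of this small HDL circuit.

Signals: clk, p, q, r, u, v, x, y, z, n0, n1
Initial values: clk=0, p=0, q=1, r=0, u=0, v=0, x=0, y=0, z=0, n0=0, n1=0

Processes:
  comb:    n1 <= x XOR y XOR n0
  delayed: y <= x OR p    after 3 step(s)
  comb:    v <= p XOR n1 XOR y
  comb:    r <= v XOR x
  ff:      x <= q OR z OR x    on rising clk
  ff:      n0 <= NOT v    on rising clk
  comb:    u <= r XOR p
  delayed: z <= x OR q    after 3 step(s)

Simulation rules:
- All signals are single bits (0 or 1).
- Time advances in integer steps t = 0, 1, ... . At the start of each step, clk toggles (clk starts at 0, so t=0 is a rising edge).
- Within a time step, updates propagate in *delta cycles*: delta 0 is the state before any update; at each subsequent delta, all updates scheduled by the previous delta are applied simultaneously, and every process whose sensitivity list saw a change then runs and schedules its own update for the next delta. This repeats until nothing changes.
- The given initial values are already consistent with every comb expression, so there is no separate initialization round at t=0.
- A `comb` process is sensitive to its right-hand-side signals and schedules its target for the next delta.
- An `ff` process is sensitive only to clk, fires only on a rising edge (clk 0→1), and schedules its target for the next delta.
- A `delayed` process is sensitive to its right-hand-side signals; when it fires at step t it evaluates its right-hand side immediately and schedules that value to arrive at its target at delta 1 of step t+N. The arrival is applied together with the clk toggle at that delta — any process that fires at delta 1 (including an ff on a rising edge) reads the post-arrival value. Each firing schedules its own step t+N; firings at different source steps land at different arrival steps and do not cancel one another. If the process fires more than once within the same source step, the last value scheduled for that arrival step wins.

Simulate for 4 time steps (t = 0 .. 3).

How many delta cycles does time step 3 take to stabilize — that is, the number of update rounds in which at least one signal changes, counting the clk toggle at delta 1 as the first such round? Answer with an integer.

t0.Δ0 p=0 n0=0 y=0 x=0 clk=0 r=0 u=0 z=0 v=0 q=1 n1=0
t0.Δ1 p=0 n0=0 y=0 x=0 clk=1 r=0 u=0 z=0 v=0 q=1 n1=0
t0.Δ2 p=0 n0=1 y=0 x=1 clk=1 r=0 u=0 z=0 v=0 q=1 n1=0
t0.Δ3 p=0 n0=1 y=0 x=1 clk=1 r=1 u=0 z=0 v=0 q=1 n1=0
t0.Δ4 p=0 n0=1 y=0 x=1 clk=1 r=1 u=1 z=0 v=0 q=1 n1=0
t1.Δ0 p=0 n0=1 y=0 x=1 clk=1 r=1 u=1 z=0 v=0 q=1 n1=0
t1.Δ1 p=0 n0=1 y=0 x=1 clk=0 r=1 u=1 z=0 v=0 q=1 n1=0
t2.Δ0 p=0 n0=1 y=0 x=1 clk=0 r=1 u=1 z=0 v=0 q=1 n1=0
t2.Δ1 p=0 n0=1 y=0 x=1 clk=1 r=1 u=1 z=0 v=0 q=1 n1=0
t3.Δ0 p=0 n0=1 y=0 x=1 clk=1 r=1 u=1 z=0 v=0 q=1 n1=0
t3.Δ1 p=0 n0=1 y=1 x=1 clk=0 r=1 u=1 z=1 v=0 q=1 n1=0
t3.Δ2 p=0 n0=1 y=1 x=1 clk=0 r=1 u=1 z=1 v=1 q=1 n1=1
t3.Δ3 p=0 n0=1 y=1 x=1 clk=0 r=0 u=1 z=1 v=0 q=1 n1=1
t3.Δ4 p=0 n0=1 y=1 x=1 clk=0 r=1 u=0 z=1 v=0 q=1 n1=1
t3.Δ5 p=0 n0=1 y=1 x=1 clk=0 r=1 u=1 z=1 v=0 q=1 n1=1

5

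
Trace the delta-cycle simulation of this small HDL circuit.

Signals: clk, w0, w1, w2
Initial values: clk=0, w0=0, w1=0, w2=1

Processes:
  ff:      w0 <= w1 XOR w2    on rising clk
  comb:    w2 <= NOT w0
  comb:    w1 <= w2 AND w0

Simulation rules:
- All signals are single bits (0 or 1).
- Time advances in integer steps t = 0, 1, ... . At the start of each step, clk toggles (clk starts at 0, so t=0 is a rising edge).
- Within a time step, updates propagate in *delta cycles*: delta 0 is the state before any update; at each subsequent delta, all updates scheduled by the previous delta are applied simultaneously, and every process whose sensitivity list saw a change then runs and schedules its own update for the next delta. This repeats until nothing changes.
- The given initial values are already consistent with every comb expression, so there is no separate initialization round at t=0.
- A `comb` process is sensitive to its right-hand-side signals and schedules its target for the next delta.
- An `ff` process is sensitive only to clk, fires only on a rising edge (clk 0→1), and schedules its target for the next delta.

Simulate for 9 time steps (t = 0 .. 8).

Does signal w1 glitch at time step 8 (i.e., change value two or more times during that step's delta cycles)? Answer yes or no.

[bits: w0,w1,clk,w2]
t=0: Δ0=0001 Δ1=0011 Δ2=1011 Δ3=1110 Δ4=1010 | 4Δ
t=1: Δ0=1010 Δ1=1000 | 1Δ
t=2: Δ0=1000 Δ1=1010 Δ2=0010 Δ3=0011 | 3Δ
t=3: Δ0=0011 Δ1=0001 | 1Δ
t=4: Δ0=0001 Δ1=0011 Δ2=1011 Δ3=1110 Δ4=1010 | 4Δ
t=5: Δ0=1010 Δ1=1000 | 1Δ
t=6: Δ0=1000 Δ1=1010 Δ2=0010 Δ3=0011 | 3Δ
t=7: Δ0=0011 Δ1=0001 | 1Δ
t=8: Δ0=0001 Δ1=0011 Δ2=1011 Δ3=1110 Δ4=1010 | 4Δ

yes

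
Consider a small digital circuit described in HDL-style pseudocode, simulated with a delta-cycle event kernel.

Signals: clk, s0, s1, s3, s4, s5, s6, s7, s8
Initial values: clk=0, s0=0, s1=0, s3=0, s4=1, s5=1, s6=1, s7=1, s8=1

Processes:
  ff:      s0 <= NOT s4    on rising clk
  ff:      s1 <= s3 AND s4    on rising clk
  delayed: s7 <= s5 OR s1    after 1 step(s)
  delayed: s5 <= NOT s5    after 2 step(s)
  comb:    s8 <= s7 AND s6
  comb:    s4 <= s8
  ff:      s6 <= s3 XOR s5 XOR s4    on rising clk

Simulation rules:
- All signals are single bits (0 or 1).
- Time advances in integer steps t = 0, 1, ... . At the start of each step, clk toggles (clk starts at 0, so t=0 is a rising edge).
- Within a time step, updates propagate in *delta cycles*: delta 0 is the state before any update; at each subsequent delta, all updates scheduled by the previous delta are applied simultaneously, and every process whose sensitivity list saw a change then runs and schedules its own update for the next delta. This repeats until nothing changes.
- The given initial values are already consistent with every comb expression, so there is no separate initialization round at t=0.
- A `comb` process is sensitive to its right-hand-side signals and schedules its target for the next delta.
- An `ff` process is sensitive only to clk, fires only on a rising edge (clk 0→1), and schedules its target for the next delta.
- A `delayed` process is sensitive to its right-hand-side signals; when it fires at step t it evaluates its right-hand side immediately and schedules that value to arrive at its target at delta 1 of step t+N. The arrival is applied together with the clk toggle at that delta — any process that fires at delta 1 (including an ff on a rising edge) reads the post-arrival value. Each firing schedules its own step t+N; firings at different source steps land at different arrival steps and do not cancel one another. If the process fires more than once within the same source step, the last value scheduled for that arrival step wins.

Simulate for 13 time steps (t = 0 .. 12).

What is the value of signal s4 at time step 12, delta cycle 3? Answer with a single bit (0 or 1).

1

t=0 Δ0: s0=0 s7=1 s5=1 s3=0 clk=0 s6=1 s8=1 s1=0 s4=1
  Δ1: clk:0→1
  Δ2: s6:1→0
  Δ3: s8:1→0
  Δ4: s4:1→0
  (4Δ to stable)
t=1 Δ0: s0=0 s7=1 s5=1 s3=0 clk=1 s6=0 s8=0 s1=0 s4=0
  Δ1: clk:1→0
  (1Δ to stable)
t=2 Δ0: s0=0 s7=1 s5=1 s3=0 clk=0 s6=0 s8=0 s1=0 s4=0
  Δ1: clk:0→1
  Δ2: s0:0→1, s6:0→1
  Δ3: s8:0→1
  Δ4: s4:0→1
  (4Δ to stable)
t=3 Δ0: s0=1 s7=1 s5=1 s3=0 clk=1 s6=1 s8=1 s1=0 s4=1
  Δ1: clk:1→0
  (1Δ to stable)
t=4 Δ0: s0=1 s7=1 s5=1 s3=0 clk=0 s6=1 s8=1 s1=0 s4=1
  Δ1: clk:0→1
  Δ2: s0:1→0, s6:1→0
  Δ3: s8:1→0
  Δ4: s4:1→0
  (4Δ to stable)
t=5 Δ0: s0=0 s7=1 s5=1 s3=0 clk=1 s6=0 s8=0 s1=0 s4=0
  Δ1: clk:1→0
  (1Δ to stable)
t=6 Δ0: s0=0 s7=1 s5=1 s3=0 clk=0 s6=0 s8=0 s1=0 s4=0
  Δ1: clk:0→1
  Δ2: s0:0→1, s6:0→1
  Δ3: s8:0→1
  Δ4: s4:0→1
  (4Δ to stable)
t=7 Δ0: s0=1 s7=1 s5=1 s3=0 clk=1 s6=1 s8=1 s1=0 s4=1
  Δ1: clk:1→0
  (1Δ to stable)
t=8 Δ0: s0=1 s7=1 s5=1 s3=0 clk=0 s6=1 s8=1 s1=0 s4=1
  Δ1: clk:0→1
  Δ2: s0:1→0, s6:1→0
  Δ3: s8:1→0
  Δ4: s4:1→0
  (4Δ to stable)
t=9 Δ0: s0=0 s7=1 s5=1 s3=0 clk=1 s6=0 s8=0 s1=0 s4=0
  Δ1: clk:1→0
  (1Δ to stable)
t=10 Δ0: s0=0 s7=1 s5=1 s3=0 clk=0 s6=0 s8=0 s1=0 s4=0
  Δ1: clk:0→1
  Δ2: s0:0→1, s6:0→1
  Δ3: s8:0→1
  Δ4: s4:0→1
  (4Δ to stable)
t=11 Δ0: s0=1 s7=1 s5=1 s3=0 clk=1 s6=1 s8=1 s1=0 s4=1
  Δ1: clk:1→0
  (1Δ to stable)
t=12 Δ0: s0=1 s7=1 s5=1 s3=0 clk=0 s6=1 s8=1 s1=0 s4=1
  Δ1: clk:0→1
  Δ2: s0:1→0, s6:1→0
  Δ3: s8:1→0
  Δ4: s4:1→0
  (4Δ to stable)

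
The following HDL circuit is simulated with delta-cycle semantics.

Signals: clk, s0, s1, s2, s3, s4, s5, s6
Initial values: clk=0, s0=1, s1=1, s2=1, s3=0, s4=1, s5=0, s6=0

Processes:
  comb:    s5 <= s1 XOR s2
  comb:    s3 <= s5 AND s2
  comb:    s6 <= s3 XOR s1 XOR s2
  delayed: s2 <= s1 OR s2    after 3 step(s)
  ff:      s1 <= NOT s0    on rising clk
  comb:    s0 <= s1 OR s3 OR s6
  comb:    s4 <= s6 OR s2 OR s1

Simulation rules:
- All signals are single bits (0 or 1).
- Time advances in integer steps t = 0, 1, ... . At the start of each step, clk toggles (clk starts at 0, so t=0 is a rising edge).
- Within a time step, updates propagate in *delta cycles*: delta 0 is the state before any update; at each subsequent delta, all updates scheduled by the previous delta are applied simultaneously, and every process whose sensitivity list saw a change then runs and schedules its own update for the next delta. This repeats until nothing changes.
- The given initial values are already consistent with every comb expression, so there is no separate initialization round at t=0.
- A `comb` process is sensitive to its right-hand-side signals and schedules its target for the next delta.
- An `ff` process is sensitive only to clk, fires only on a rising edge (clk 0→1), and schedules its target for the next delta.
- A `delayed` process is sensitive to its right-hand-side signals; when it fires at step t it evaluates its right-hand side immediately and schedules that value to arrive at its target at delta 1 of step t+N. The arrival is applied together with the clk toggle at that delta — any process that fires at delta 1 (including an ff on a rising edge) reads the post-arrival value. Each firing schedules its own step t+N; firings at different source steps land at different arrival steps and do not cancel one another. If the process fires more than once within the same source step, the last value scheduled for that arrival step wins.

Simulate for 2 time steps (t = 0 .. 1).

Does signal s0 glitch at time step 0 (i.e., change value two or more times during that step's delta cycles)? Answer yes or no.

[bits: s1,s3,s4,s5,clk,s6,s0,s2]
t=0: Δ0=10100011 Δ1=10101011 Δ2=00101011 Δ3=00111101 Δ4=01111111 Δ5=01111011 | 5Δ
t=1: Δ0=01111011 Δ1=01110011 | 1Δ

yes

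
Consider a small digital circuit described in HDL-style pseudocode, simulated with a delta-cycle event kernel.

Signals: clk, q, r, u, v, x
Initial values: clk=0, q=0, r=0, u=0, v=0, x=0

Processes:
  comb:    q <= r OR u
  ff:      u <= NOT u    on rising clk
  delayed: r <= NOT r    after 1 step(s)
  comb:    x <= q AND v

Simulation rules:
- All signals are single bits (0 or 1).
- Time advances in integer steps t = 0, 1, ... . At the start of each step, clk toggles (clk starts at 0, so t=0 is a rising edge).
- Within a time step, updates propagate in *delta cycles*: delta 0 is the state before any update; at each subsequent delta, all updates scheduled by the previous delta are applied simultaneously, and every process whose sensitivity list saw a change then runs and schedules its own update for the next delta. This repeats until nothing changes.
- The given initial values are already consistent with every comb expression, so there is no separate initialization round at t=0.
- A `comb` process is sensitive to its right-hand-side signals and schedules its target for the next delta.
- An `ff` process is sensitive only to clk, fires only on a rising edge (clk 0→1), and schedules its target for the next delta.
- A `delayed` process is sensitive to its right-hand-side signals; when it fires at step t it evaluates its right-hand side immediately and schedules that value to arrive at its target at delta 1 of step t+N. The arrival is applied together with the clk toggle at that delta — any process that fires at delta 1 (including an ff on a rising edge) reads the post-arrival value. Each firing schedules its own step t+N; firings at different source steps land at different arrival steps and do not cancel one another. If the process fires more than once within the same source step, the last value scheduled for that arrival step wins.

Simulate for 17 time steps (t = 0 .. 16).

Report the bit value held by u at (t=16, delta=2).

[bits: q,clk,x,r,u,v]
t=0: Δ0=000000 Δ1=010000 Δ2=010010 Δ3=110010 | 3Δ
t=1: Δ0=110010 Δ1=100010 | 1Δ
t=2: Δ0=100010 Δ1=110010 Δ2=110000 Δ3=010000 | 3Δ
t=3: Δ0=010000 Δ1=000000 | 1Δ
t=4: Δ0=000000 Δ1=010000 Δ2=010010 Δ3=110010 | 3Δ
t=5: Δ0=110010 Δ1=100010 | 1Δ
t=6: Δ0=100010 Δ1=110010 Δ2=110000 Δ3=010000 | 3Δ
t=7: Δ0=010000 Δ1=000000 | 1Δ
t=8: Δ0=000000 Δ1=010000 Δ2=010010 Δ3=110010 | 3Δ
t=9: Δ0=110010 Δ1=100010 | 1Δ
t=10: Δ0=100010 Δ1=110010 Δ2=110000 Δ3=010000 | 3Δ
t=11: Δ0=010000 Δ1=000000 | 1Δ
t=12: Δ0=000000 Δ1=010000 Δ2=010010 Δ3=110010 | 3Δ
t=13: Δ0=110010 Δ1=100010 | 1Δ
t=14: Δ0=100010 Δ1=110010 Δ2=110000 Δ3=010000 | 3Δ
t=15: Δ0=010000 Δ1=000000 | 1Δ
t=16: Δ0=000000 Δ1=010000 Δ2=010010 Δ3=110010 | 3Δ

1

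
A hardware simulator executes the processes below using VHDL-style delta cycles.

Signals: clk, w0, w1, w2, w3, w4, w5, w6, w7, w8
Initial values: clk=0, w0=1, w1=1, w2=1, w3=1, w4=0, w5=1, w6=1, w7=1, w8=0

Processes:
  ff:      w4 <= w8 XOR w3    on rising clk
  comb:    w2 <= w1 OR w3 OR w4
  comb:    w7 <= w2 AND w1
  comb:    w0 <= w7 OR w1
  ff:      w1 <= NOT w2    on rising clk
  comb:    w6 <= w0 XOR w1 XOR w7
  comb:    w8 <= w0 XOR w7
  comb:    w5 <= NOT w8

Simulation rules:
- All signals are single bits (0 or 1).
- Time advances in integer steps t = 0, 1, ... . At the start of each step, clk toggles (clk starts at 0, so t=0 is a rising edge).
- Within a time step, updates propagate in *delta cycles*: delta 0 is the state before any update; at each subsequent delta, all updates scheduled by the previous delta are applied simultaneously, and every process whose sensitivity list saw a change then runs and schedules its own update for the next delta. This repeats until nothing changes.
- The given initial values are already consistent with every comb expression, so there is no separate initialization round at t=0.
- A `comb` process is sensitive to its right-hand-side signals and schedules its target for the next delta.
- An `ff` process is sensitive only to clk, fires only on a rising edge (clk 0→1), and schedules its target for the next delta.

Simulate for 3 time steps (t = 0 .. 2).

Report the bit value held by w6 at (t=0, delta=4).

1

t=0 Δ0: w7=1 w8=0 w1=1 w0=1 w6=1 w2=1 clk=0 w5=1 w3=1 w4=0
  Δ1: clk:0→1
  Δ2: w1:1→0, w4:0→1
  Δ3: w7:1→0, w6:1→0
  Δ4: w8:0→1, w0:1→0, w6:0→1
  Δ5: w8:1→0, w6:1→0, w5:1→0
  Δ6: w5:0→1
  (6Δ to stable)
t=1 Δ0: w7=0 w8=0 w1=0 w0=0 w6=0 w2=1 clk=1 w5=1 w3=1 w4=1
  Δ1: clk:1→0
  (1Δ to stable)
t=2 Δ0: w7=0 w8=0 w1=0 w0=0 w6=0 w2=1 clk=0 w5=1 w3=1 w4=1
  Δ1: clk:0→1
  (1Δ to stable)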